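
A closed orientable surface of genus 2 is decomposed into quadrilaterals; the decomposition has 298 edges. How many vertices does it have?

χ = 2 − 2·2 = -2, and every face is a square so 4F = 2E.
F = 2E/4 = 149. Then V = -2 + E − F = -2 + 298 − 149 = 147.

147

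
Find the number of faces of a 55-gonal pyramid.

A pyramid on an n-gon base has one n-gon and n triangles: V = 55 + 1 = 56, E = 2·55 = 110, F = 55 + 1 = 56.

56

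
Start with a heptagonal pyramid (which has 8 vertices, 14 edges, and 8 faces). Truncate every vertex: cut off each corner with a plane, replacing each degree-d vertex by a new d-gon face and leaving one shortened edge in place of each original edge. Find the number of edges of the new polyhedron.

Truncation replaces each original edge-end by a new vertex, so V′ = 2E = 28.
Each original edge survives, and each old vertex of degree d contributes d new edges; summing degrees gives Σd = 2E, so E′ = E + 2E = 3E = 42.
Each original face survives and each original vertex becomes one new face: F′ = F + V = 16.

42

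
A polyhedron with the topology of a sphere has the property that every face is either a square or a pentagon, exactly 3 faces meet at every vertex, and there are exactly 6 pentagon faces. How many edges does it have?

Let x be the number of squares; then F = 6 + x.
Edge–face incidences: 2E = 5·6 + 4·x = 30 + 4x.
Every vertex has degree 3, so 3V = 2E.
Euler: V − E + F = 2 ⇒ (2E)/3 − E + (6 + x) = 2.
Multiply by 6: 2·(2E) − 3·(2E) + 6·(6 + x) = 12, i.e. 36 + 6x − (30 + 4x) = 12.
Collecting terms: 2x + 6 = 12, so 2x = 6, so x = 3.
Then 2E = 30 + 4·3 = 42, so E = 21, V = 2E/3 = 14, F = 6 + 3 = 9.

21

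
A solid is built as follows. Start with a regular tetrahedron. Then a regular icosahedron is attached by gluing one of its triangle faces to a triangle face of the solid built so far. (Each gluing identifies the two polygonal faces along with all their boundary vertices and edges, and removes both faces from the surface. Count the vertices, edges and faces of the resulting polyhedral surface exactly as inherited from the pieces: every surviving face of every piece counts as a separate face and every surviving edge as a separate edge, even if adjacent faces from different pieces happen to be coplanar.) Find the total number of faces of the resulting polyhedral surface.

22

A regular tetrahedron: V=4, E=6, F=4.
Attach a regular icosahedron (V=12, E=30, F=20) along a 3-gon: merge 3 vertices and 3 edges, delete both glued faces → V=13, E=33, F=22.
Check: V − E + F = 13 − 33 + 22 = 2.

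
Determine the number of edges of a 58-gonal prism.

A prism on an n-gon has two n-gon bases and n rectangular sides: V = 2·58 = 116, E = 3·58 = 174, F = 58 + 2 = 60.

174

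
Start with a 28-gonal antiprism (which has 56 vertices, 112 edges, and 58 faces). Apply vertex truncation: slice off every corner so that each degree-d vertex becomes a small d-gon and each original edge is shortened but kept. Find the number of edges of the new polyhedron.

336

Truncation replaces each original edge-end by a new vertex, so V′ = 2E = 224.
Each original edge survives, and each old vertex of degree d contributes d new edges; summing degrees gives Σd = 2E, so E′ = E + 2E = 3E = 336.
Each original face survives and each original vertex becomes one new face: F′ = F + V = 114.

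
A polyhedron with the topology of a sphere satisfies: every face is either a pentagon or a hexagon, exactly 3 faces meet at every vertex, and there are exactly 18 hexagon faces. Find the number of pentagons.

12

Let x be the number of pentagons; then F = 18 + x.
Edge–face incidences: 2E = 6·18 + 5·x = 108 + 5x.
Every vertex has degree 3, so 3V = 2E.
Euler: V − E + F = 2 ⇒ (2E)/3 − E + (18 + x) = 2.
Multiply by 6: 2·(2E) − 3·(2E) + 6·(18 + x) = 12, i.e. 108 + 6x − (108 + 5x) = 12.
Collecting terms: x = 12.
Then 2E = 108 + 5·12 = 168, so E = 84, V = 2E/3 = 56, F = 18 + 12 = 30.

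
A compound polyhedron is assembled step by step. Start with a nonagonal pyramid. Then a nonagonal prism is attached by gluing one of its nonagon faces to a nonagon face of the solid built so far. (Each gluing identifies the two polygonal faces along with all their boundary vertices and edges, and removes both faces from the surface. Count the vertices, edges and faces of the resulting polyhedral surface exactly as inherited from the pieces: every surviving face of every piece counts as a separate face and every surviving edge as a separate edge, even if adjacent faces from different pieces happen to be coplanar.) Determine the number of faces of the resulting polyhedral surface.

A nonagonal pyramid: V=10, E=18, F=10.
Attach a nonagonal prism (V=18, E=27, F=11) along a 9-gon: merge 9 vertices and 9 edges, delete both glued faces → V=19, E=36, F=19.
Check: V − E + F = 19 − 36 + 19 = 2.

19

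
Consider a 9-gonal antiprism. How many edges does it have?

36

An antiprism on an n-gon has two n-gon caps and 2n triangles: V = 2·9 = 18, E = 4·9 = 36, F = 2·9 + 2 = 20.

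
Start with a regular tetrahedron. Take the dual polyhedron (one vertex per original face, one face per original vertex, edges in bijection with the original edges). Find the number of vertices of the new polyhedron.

4

The base solid has V = 4, E = 6, F = 4.
The dual swaps V and F and preserves E: V′ = F = 4, E′ = E = 6, F′ = V = 4.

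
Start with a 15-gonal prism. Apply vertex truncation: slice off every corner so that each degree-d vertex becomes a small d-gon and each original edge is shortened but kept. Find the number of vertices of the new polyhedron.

The base solid has V = 30, E = 45, F = 17.
Truncation replaces each original edge-end by a new vertex, so V′ = 2E = 90.
Each original edge survives, and each old vertex of degree d contributes d new edges; summing degrees gives Σd = 2E, so E′ = E + 2E = 3E = 135.
Each original face survives and each original vertex becomes one new face: F′ = F + V = 47.

90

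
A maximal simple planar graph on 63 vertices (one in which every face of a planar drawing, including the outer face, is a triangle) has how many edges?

183

In a plane triangulation 3F = 2E and V − E + F = 2, so E = 3V − 6 = 3·63 − 6 = 183.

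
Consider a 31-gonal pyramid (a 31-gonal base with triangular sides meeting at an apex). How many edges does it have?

A pyramid on an n-gon base has one n-gon and n triangles: V = 31 + 1 = 32, E = 2·31 = 62, F = 31 + 1 = 32.

62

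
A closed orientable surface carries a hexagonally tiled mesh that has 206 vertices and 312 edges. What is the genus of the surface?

Every face is a hexagon and each edge borders two faces, so 6F = 2·312, giving F = 104.
χ = V − E + F = 206 − 312 + 104 = -2.
For a closed orientable surface χ = 2 − 2g, so g = (2 − (-2))/2 = 2.

2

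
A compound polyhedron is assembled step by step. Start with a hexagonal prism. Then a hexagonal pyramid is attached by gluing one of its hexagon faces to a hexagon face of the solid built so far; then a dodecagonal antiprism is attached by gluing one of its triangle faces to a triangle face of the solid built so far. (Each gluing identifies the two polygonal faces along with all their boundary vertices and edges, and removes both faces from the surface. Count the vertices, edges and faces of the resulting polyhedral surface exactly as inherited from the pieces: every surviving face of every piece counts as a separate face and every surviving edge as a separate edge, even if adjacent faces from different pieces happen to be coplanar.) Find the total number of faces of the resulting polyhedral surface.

A hexagonal prism: V=12, E=18, F=8.
Attach a hexagonal pyramid (V=7, E=12, F=7) along a 6-gon: merge 6 vertices and 6 edges, delete both glued faces → V=13, E=24, F=13.
Attach a dodecagonal antiprism (V=24, E=48, F=26) along a 3-gon: merge 3 vertices and 3 edges, delete both glued faces → V=34, E=69, F=37.
Check: V − E + F = 34 − 69 + 37 = 2.

37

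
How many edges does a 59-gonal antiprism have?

236

An antiprism on an n-gon has two n-gon caps and 2n triangles: V = 2·59 = 118, E = 4·59 = 236, F = 2·59 + 2 = 120.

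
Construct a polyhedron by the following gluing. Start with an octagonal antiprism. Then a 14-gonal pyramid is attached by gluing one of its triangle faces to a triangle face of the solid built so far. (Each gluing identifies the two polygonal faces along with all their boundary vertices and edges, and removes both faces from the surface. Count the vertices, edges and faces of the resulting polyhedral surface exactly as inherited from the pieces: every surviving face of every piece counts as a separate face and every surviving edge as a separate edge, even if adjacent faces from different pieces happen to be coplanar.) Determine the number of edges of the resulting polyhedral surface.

57

An octagonal antiprism: V=16, E=32, F=18.
Attach a 14-gonal pyramid (V=15, E=28, F=15) along a 3-gon: merge 3 vertices and 3 edges, delete both glued faces → V=28, E=57, F=31.
Check: V − E + F = 28 − 57 + 31 = 2.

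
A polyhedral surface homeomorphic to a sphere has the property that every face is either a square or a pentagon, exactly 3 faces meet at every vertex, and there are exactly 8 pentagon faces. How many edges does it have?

24

Let x be the number of squares; then F = 8 + x.
Edge–face incidences: 2E = 5·8 + 4·x = 40 + 4x.
Every vertex has degree 3, so 3V = 2E.
Euler: V − E + F = 2 ⇒ (2E)/3 − E + (8 + x) = 2.
Multiply by 6: 2·(2E) − 3·(2E) + 6·(8 + x) = 12, i.e. 48 + 6x − (40 + 4x) = 12.
Collecting terms: 2x + 8 = 12, so 2x = 4, so x = 2.
Then 2E = 40 + 4·2 = 48, so E = 24, V = 2E/3 = 16, F = 8 + 2 = 10.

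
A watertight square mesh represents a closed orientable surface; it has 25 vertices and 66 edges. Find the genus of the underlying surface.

Every face is a square and each edge borders two faces, so 4F = 2·66, giving F = 33.
χ = V − E + F = 25 − 66 + 33 = -8.
For a closed orientable surface χ = 2 − 2g, so g = (2 − (-8))/2 = 5.

5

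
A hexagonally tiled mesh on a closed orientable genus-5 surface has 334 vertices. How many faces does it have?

171

χ = 2 − 2·5 = -8, and every face is a hexagon so 6F = 2E.
V − E + F = -8 with E = 6F/2 gives 334 − (6/2 − 1)·F = -8, so F = 171 and E = 513.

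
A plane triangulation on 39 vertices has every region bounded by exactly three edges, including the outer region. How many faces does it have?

74

In a plane triangulation 3F = 2E and V − E + F = 2, so F = 2V − 4 = 2·39 − 4 = 74.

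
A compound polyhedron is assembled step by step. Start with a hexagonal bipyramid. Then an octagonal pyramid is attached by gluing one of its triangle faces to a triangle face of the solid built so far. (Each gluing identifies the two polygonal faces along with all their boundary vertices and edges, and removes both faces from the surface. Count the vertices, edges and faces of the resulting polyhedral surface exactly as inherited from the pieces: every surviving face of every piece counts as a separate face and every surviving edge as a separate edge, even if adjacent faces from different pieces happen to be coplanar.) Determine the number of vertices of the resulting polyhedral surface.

14

A hexagonal bipyramid: V=8, E=18, F=12.
Attach an octagonal pyramid (V=9, E=16, F=9) along a 3-gon: merge 3 vertices and 3 edges, delete both glued faces → V=14, E=31, F=19.
Check: V − E + F = 14 − 31 + 19 = 2.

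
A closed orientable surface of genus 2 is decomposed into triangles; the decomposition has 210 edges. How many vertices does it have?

68

χ = 2 − 2·2 = -2, and every face is a triangle so 3F = 2E.
F = 2E/3 = 140. Then V = -2 + E − F = -2 + 210 − 140 = 68.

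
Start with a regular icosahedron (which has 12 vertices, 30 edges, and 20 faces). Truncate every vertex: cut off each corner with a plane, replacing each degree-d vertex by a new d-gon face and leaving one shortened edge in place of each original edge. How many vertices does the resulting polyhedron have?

60

Truncation replaces each original edge-end by a new vertex, so V′ = 2E = 60.
Each original edge survives, and each old vertex of degree d contributes d new edges; summing degrees gives Σd = 2E, so E′ = E + 2E = 3E = 90.
Each original face survives and each original vertex becomes one new face: F′ = F + V = 32.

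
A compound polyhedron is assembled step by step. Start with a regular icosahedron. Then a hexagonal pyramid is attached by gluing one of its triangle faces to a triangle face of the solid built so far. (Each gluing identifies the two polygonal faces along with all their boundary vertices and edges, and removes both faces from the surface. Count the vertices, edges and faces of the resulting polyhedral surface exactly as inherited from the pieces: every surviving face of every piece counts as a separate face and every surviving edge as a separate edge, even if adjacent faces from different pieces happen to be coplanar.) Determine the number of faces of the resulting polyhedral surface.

A regular icosahedron: V=12, E=30, F=20.
Attach a hexagonal pyramid (V=7, E=12, F=7) along a 3-gon: merge 3 vertices and 3 edges, delete both glued faces → V=16, E=39, F=25.
Check: V − E + F = 16 − 39 + 25 = 2.

25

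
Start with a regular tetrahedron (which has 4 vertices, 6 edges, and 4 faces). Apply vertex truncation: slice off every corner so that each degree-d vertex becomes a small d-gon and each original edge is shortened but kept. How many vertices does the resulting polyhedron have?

12

Truncation replaces each original edge-end by a new vertex, so V′ = 2E = 12.
Each original edge survives, and each old vertex of degree d contributes d new edges; summing degrees gives Σd = 2E, so E′ = E + 2E = 3E = 18.
Each original face survives and each original vertex becomes one new face: F′ = F + V = 8.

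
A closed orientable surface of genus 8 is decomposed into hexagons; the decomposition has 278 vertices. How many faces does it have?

χ = 2 − 2·8 = -14, and every face is a hexagon so 6F = 2E.
V − E + F = -14 with E = 6F/2 gives 278 − (6/2 − 1)·F = -14, so F = 146 and E = 438.

146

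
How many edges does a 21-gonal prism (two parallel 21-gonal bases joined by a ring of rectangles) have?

A prism on an n-gon has two n-gon bases and n rectangular sides: V = 2·21 = 42, E = 3·21 = 63, F = 21 + 2 = 23.
Check: V − E + F = 42 − 63 + 23 = 2.

63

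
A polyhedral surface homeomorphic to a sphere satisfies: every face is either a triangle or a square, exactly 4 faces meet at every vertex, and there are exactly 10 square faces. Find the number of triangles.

8

Let x be the number of triangles; then F = 10 + x.
Edge–face incidences: 2E = 4·10 + 3·x = 40 + 3x.
Every vertex has degree 4, so 4V = 2E.
Euler: V − E + F = 2 ⇒ (2E)/4 − E + (10 + x) = 2.
Multiply by 8: 2·(2E) − 4·(2E) + 8·(10 + x) = 16, i.e. 80 + 8x − 2·(40 + 3x) = 16.
Collecting terms: 2x = 16, so x = 8.
Then 2E = 40 + 3·8 = 64, so E = 32, V = 2E/4 = 16, F = 10 + 8 = 18.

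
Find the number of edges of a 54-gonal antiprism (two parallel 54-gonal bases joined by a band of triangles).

An antiprism on an n-gon has two n-gon caps and 2n triangles: V = 2·54 = 108, E = 4·54 = 216, F = 2·54 + 2 = 110.
Check: V − E + F = 108 − 216 + 110 = 2.

216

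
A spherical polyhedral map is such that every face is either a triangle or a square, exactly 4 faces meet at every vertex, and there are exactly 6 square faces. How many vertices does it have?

Let x be the number of triangles; then F = 6 + x.
Edge–face incidences: 2E = 4·6 + 3·x = 24 + 3x.
Every vertex has degree 4, so 4V = 2E.
Euler: V − E + F = 2 ⇒ (2E)/4 − E + (6 + x) = 2.
Multiply by 8: 2·(2E) − 4·(2E) + 8·(6 + x) = 16, i.e. 48 + 8x − 2·(24 + 3x) = 16.
Collecting terms: 2x = 16, so x = 8.
Then 2E = 24 + 3·8 = 48, so E = 24, V = 2E/4 = 12, F = 6 + 8 = 14.

12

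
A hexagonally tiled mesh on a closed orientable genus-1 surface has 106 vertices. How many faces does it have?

χ = 2 − 2·1 = 0, and every face is a hexagon so 6F = 2E.
V − E + F = 0 with E = 6F/2 gives 106 − (6/2 − 1)·F = 0, so F = 53 and E = 159.

53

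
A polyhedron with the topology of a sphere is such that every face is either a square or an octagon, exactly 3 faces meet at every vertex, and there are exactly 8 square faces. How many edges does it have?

Let x be the number of octagons; then F = 8 + x.
Edge–face incidences: 2E = 4·8 + 8·x = 32 + 8x.
Every vertex has degree 3, so 3V = 2E.
Euler: V − E + F = 2 ⇒ (2E)/3 − E + (8 + x) = 2.
Multiply by 6: 2·(2E) − 3·(2E) + 6·(8 + x) = 12, i.e. 48 + 6x − (32 + 8x) = 12.
Collecting terms: −2x + 16 = 12, so −2x = −4, so x = 2.
Then 2E = 32 + 8·2 = 48, so E = 24, V = 2E/3 = 16, F = 8 + 2 = 10.

24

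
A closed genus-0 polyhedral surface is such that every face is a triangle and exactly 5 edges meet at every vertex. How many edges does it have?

Each face has 3 edges and each edge borders two faces, so 2E = 3F.
Each vertex has degree 5, so 5V = 2E and hence V = 3F/5.
Euler: V − E + F = 2 ⇒ (3F/5) − (3F/2) + F = 2.
Multiply by 10: (6 − 15 + 10)F = 20, i.e. 1F = 20.
So F = 20, E = 3·20/2 = 30, V = 3·20/5 = 12.

30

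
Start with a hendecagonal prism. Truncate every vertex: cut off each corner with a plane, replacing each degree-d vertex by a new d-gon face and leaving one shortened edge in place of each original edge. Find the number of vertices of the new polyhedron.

66

The base solid has V = 22, E = 33, F = 13.
Truncation replaces each original edge-end by a new vertex, so V′ = 2E = 66.
Each original edge survives, and each old vertex of degree d contributes d new edges; summing degrees gives Σd = 2E, so E′ = E + 2E = 3E = 99.
Each original face survives and each original vertex becomes one new face: F′ = F + V = 35.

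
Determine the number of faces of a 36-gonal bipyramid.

A bipyramid over an n-gon has 2n triangular faces and n + 2 vertices: V = 36 + 2 = 38, E = 3·36 = 108, F = 2·36 = 72.
Check: V − E + F = 38 − 108 + 72 = 2.

72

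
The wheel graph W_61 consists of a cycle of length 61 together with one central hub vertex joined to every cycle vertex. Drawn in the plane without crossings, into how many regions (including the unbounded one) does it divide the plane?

W_61 has V = 61 + 1 = 62 vertices and E = 2·61 = 122 edges.
By Euler's formula F = 2 − V + E = 2 − 62 + 122 = 62.

62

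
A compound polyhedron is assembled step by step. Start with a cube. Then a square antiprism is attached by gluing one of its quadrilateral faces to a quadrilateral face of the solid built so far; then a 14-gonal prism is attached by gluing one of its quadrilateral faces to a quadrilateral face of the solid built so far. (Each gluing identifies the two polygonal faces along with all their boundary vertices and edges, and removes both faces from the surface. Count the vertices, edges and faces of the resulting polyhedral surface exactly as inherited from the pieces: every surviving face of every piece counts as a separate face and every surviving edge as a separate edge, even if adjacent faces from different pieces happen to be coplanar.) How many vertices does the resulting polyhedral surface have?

36

A cube: V=8, E=12, F=6.
Attach a square antiprism (V=8, E=16, F=10) along a 4-gon: merge 4 vertices and 4 edges, delete both glued faces → V=12, E=24, F=14.
Attach a 14-gonal prism (V=28, E=42, F=16) along a 4-gon: merge 4 vertices and 4 edges, delete both glued faces → V=36, E=62, F=28.
Check: V − E + F = 36 − 62 + 28 = 2.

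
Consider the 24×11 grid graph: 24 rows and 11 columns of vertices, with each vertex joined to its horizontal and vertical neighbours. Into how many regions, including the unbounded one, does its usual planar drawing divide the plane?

231

The grid has V = 24·11 = 264 vertices and E = 24·10 + 11·23 = 493 edges.
F = 2 − V + E = 2 − 264 + 493 = 231.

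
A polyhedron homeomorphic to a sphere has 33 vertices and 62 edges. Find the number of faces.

31

Here V − E + F = 2.
F = 2 − V + E = 2 − 33 + 62 = 31.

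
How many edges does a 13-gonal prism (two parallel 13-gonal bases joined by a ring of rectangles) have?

39

A prism on an n-gon has two n-gon bases and n rectangular sides: V = 2·13 = 26, E = 3·13 = 39, F = 13 + 2 = 15.
Check: V − E + F = 26 − 39 + 15 = 2.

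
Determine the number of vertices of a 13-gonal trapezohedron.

28

The n-trapezohedron (dual of the n-antiprism) has V = 2·13 + 2 = 28, E = 4·13 = 52, F = 2·13 = 26.
Check: V − E + F = 28 − 52 + 26 = 2.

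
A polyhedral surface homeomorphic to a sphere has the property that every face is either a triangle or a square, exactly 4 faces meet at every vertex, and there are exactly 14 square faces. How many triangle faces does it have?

8

Let x be the number of triangles; then F = 14 + x.
Edge–face incidences: 2E = 4·14 + 3·x = 56 + 3x.
Every vertex has degree 4, so 4V = 2E.
Euler: V − E + F = 2 ⇒ (2E)/4 − E + (14 + x) = 2.
Multiply by 8: 2·(2E) − 4·(2E) + 8·(14 + x) = 16, i.e. 112 + 8x − 2·(56 + 3x) = 16.
Collecting terms: 2x = 16, so x = 8.
Then 2E = 56 + 3·8 = 80, so E = 40, V = 2E/4 = 20, F = 14 + 8 = 22.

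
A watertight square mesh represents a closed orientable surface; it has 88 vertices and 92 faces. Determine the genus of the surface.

3

Every face is a square, so 2E = 4·92 = 368, giving E = 184.
χ = V − E + F = 88 − 184 + 92 = -4.
For a closed orientable surface χ = 2 − 2g, so g = (2 − (-4))/2 = 3.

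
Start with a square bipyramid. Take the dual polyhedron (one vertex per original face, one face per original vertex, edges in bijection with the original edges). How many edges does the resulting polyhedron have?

The base solid has V = 6, E = 12, F = 8.
The dual swaps V and F and preserves E: V′ = F = 8, E′ = E = 12, F′ = V = 6.

12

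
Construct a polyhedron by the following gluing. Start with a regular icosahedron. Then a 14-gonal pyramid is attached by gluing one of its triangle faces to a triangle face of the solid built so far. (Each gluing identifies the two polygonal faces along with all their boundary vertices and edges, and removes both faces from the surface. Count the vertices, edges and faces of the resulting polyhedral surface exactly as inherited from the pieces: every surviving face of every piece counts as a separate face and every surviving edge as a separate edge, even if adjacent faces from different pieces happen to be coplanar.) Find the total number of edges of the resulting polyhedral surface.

55

A regular icosahedron: V=12, E=30, F=20.
Attach a 14-gonal pyramid (V=15, E=28, F=15) along a 3-gon: merge 3 vertices and 3 edges, delete both glued faces → V=24, E=55, F=33.
Check: V − E + F = 24 − 55 + 33 = 2.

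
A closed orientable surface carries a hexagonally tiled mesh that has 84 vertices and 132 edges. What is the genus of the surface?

3

Every face is a hexagon and each edge borders two faces, so 6F = 2·132, giving F = 44.
χ = V − E + F = 84 − 132 + 44 = -4.
For a closed orientable surface χ = 2 − 2g, so g = (2 − (-4))/2 = 3.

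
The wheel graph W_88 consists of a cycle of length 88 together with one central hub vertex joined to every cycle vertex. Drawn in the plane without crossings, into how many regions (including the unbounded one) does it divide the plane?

W_88 has V = 88 + 1 = 89 vertices and E = 2·88 = 176 edges.
By Euler's formula F = 2 − V + E = 2 − 89 + 176 = 89.

89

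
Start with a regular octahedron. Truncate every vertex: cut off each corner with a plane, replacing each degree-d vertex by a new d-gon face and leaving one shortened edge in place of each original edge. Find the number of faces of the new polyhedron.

14

The base solid has V = 6, E = 12, F = 8.
Truncation replaces each original edge-end by a new vertex, so V′ = 2E = 24.
Each original edge survives, and each old vertex of degree d contributes d new edges; summing degrees gives Σd = 2E, so E′ = E + 2E = 3E = 36.
Each original face survives and each original vertex becomes one new face: F′ = F + V = 14.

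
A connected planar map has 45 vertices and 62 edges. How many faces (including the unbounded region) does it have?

19

Euler's formula for a connected plane graph: V − E + F = 2, so F = 2 − 45 + 62 = 19.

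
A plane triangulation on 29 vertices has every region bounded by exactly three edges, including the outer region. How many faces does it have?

54

In a plane triangulation 3F = 2E and V − E + F = 2, so F = 2V − 4 = 2·29 − 4 = 54.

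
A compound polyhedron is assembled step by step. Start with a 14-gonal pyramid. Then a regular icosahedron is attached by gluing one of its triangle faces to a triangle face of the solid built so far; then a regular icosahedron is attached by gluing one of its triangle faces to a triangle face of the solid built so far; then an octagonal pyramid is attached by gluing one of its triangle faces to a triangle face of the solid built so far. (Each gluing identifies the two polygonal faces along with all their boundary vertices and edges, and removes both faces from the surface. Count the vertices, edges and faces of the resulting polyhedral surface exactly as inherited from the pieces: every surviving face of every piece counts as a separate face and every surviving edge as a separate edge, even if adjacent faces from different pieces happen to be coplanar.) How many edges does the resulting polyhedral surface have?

A 14-gonal pyramid: V=15, E=28, F=15.
Attach a regular icosahedron (V=12, E=30, F=20) along a 3-gon: merge 3 vertices and 3 edges, delete both glued faces → V=24, E=55, F=33.
Attach a regular icosahedron (V=12, E=30, F=20) along a 3-gon: merge 3 vertices and 3 edges, delete both glued faces → V=33, E=82, F=51.
Attach an octagonal pyramid (V=9, E=16, F=9) along a 3-gon: merge 3 vertices and 3 edges, delete both glued faces → V=39, E=95, F=58.
Check: V − E + F = 39 − 95 + 58 = 2.

95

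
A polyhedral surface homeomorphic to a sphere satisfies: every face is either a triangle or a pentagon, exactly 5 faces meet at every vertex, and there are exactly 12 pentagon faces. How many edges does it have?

150

Let x be the number of triangles; then F = 12 + x.
Edge–face incidences: 2E = 5·12 + 3·x = 60 + 3x.
Every vertex has degree 5, so 5V = 2E.
Euler: V − E + F = 2 ⇒ (2E)/5 − E + (12 + x) = 2.
Multiply by 10: 2·(2E) − 5·(2E) + 10·(12 + x) = 20, i.e. 120 + 10x − 3·(60 + 3x) = 20.
Collecting terms: x − 60 = 20, so x = 80.
Then 2E = 60 + 3·80 = 300, so E = 150, V = 2E/5 = 60, F = 12 + 80 = 92.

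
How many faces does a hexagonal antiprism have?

An antiprism on an n-gon has two n-gon caps and 2n triangles: V = 2·6 = 12, E = 4·6 = 24, F = 2·6 + 2 = 14.

14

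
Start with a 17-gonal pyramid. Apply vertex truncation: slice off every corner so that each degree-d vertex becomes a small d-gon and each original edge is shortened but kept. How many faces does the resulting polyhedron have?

The base solid has V = 18, E = 34, F = 18.
Truncation replaces each original edge-end by a new vertex, so V′ = 2E = 68.
Each original edge survives, and each old vertex of degree d contributes d new edges; summing degrees gives Σd = 2E, so E′ = E + 2E = 3E = 102.
Each original face survives and each original vertex becomes one new face: F′ = F + V = 36.

36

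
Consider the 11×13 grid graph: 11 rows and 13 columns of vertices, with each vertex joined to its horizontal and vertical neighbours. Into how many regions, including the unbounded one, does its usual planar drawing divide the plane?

121

The grid has V = 11·13 = 143 vertices and E = 11·12 + 13·10 = 262 edges.
F = 2 − V + E = 2 − 143 + 262 = 121.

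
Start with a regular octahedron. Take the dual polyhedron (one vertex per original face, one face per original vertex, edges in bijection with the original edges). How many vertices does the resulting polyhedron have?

The base solid has V = 6, E = 12, F = 8.
The dual swaps V and F and preserves E: V′ = F = 8, E′ = E = 12, F′ = V = 6.

8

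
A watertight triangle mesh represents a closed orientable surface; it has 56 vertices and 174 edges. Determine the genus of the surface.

Every face is a triangle and each edge borders two faces, so 3F = 2·174, giving F = 116.
χ = V − E + F = 56 − 174 + 116 = -2.
For a closed orientable surface χ = 2 − 2g, so g = (2 − (-2))/2 = 2.

2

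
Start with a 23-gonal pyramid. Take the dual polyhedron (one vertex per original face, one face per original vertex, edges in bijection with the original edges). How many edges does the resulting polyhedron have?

46

The base solid has V = 24, E = 46, F = 24.
The dual swaps V and F and preserves E: V′ = F = 24, E′ = E = 46, F′ = V = 24.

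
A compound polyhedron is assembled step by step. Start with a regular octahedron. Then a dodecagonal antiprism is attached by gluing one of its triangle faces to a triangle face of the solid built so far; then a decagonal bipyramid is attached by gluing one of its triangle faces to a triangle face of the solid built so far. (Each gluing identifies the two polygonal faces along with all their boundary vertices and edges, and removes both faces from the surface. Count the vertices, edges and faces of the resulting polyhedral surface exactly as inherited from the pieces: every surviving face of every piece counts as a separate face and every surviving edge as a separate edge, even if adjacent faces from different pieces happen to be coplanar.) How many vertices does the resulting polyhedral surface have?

A regular octahedron: V=6, E=12, F=8.
Attach a dodecagonal antiprism (V=24, E=48, F=26) along a 3-gon: merge 3 vertices and 3 edges, delete both glued faces → V=27, E=57, F=32.
Attach a decagonal bipyramid (V=12, E=30, F=20) along a 3-gon: merge 3 vertices and 3 edges, delete both glued faces → V=36, E=84, F=50.
Check: V − E + F = 36 − 84 + 50 = 2.

36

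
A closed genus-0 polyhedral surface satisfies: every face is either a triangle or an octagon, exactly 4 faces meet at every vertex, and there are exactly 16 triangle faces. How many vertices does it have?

Let x be the number of octagons; then F = 16 + x.
Edge–face incidences: 2E = 3·16 + 8·x = 48 + 8x.
Every vertex has degree 4, so 4V = 2E.
Euler: V − E + F = 2 ⇒ (2E)/4 − E + (16 + x) = 2.
Multiply by 8: 2·(2E) − 4·(2E) + 8·(16 + x) = 16, i.e. 128 + 8x − 2·(48 + 8x) = 16.
Collecting terms: −8x + 32 = 16, so −8x = −16, so x = 2.
Then 2E = 48 + 8·2 = 64, so E = 32, V = 2E/4 = 16, F = 16 + 2 = 18.

16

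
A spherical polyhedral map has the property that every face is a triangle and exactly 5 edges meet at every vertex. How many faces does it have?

20

Each face has 3 edges and each edge borders two faces, so 2E = 3F.
Each vertex has degree 5, so 5V = 2E and hence V = 3F/5.
Euler: V − E + F = 2 ⇒ (3F/5) − (3F/2) + F = 2.
Multiply by 10: (6 − 15 + 10)F = 20, i.e. 1F = 20.
So F = 20, E = 3·20/2 = 30, V = 3·20/5 = 12.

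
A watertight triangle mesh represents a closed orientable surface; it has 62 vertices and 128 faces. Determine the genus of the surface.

Every face is a triangle, so 2E = 3·128 = 384, giving E = 192.
χ = V − E + F = 62 − 192 + 128 = -2.
For a closed orientable surface χ = 2 − 2g, so g = (2 − (-2))/2 = 2.

2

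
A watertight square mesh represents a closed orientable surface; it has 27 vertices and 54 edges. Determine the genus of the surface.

1

Every face is a square and each edge borders two faces, so 4F = 2·54, giving F = 27.
χ = V − E + F = 27 − 54 + 27 = 0.
For a closed orientable surface χ = 2 − 2g, so g = (2 − (0))/2 = 1.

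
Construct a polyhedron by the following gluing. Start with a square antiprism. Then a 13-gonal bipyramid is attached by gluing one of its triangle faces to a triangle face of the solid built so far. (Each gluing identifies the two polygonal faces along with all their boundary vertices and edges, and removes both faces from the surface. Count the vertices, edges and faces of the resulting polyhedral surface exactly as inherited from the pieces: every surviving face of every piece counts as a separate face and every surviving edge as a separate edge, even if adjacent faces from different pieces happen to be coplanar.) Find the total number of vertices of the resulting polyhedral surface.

A square antiprism: V=8, E=16, F=10.
Attach a 13-gonal bipyramid (V=15, E=39, F=26) along a 3-gon: merge 3 vertices and 3 edges, delete both glued faces → V=20, E=52, F=34.
Check: V − E + F = 20 − 52 + 34 = 2.

20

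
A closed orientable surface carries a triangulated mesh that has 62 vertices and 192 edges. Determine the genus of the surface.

Every face is a triangle and each edge borders two faces, so 3F = 2·192, giving F = 128.
χ = V − E + F = 62 − 192 + 128 = -2.
For a closed orientable surface χ = 2 − 2g, so g = (2 − (-2))/2 = 2.

2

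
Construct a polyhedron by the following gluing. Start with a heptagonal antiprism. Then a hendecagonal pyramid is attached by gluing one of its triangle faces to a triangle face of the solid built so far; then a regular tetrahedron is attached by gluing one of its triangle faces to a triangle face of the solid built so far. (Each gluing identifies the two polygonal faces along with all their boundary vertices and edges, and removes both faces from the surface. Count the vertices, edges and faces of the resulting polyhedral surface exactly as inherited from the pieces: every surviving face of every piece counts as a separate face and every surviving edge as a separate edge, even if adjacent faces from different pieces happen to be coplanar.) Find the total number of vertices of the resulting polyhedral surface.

A heptagonal antiprism: V=14, E=28, F=16.
Attach a hendecagonal pyramid (V=12, E=22, F=12) along a 3-gon: merge 3 vertices and 3 edges, delete both glued faces → V=23, E=47, F=26.
Attach a regular tetrahedron (V=4, E=6, F=4) along a 3-gon: merge 3 vertices and 3 edges, delete both glued faces → V=24, E=50, F=28.
Check: V − E + F = 24 − 50 + 28 = 2.

24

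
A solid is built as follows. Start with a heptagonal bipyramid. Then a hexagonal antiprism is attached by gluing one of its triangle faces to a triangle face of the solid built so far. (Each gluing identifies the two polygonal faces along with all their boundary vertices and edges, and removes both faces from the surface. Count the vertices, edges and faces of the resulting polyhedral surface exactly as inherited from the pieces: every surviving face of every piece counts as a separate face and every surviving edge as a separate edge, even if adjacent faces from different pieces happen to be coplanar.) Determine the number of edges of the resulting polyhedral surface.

42

A heptagonal bipyramid: V=9, E=21, F=14.
Attach a hexagonal antiprism (V=12, E=24, F=14) along a 3-gon: merge 3 vertices and 3 edges, delete both glued faces → V=18, E=42, F=26.
Check: V − E + F = 18 − 42 + 26 = 2.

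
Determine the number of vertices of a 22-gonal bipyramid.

A bipyramid over an n-gon has 2n triangular faces and n + 2 vertices: V = 22 + 2 = 24, E = 3·22 = 66, F = 2·22 = 44.

24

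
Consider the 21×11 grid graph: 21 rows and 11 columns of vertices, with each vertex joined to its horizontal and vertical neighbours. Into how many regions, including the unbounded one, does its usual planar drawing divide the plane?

The grid has V = 21·11 = 231 vertices and E = 21·10 + 11·20 = 430 edges.
F = 2 − V + E = 2 − 231 + 430 = 201.

201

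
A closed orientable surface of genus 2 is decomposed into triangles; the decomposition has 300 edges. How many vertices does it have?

98

χ = 2 − 2·2 = -2, and every face is a triangle so 3F = 2E.
F = 2E/3 = 200. Then V = -2 + E − F = -2 + 300 − 200 = 98.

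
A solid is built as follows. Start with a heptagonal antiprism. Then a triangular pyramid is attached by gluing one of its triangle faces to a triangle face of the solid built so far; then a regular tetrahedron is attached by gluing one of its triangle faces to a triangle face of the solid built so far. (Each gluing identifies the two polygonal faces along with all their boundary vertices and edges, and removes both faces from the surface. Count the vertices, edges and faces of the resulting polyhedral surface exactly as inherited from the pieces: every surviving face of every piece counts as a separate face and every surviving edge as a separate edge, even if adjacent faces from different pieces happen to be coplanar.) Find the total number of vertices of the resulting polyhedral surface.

16

A heptagonal antiprism: V=14, E=28, F=16.
Attach a triangular pyramid (V=4, E=6, F=4) along a 3-gon: merge 3 vertices and 3 edges, delete both glued faces → V=15, E=31, F=18.
Attach a regular tetrahedron (V=4, E=6, F=4) along a 3-gon: merge 3 vertices and 3 edges, delete both glued faces → V=16, E=34, F=20.
Check: V − E + F = 16 − 34 + 20 = 2.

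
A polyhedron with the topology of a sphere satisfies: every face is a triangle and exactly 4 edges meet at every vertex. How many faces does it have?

Each face has 3 edges and each edge borders two faces, so 2E = 3F.
Each vertex has degree 4, so 4V = 2E and hence V = 3F/4.
Euler: V − E + F = 2 ⇒ (3F/4) − (3F/2) + F = 2.
Multiply by 8: (6 − 12 + 8)F = 16, i.e. 2F = 16.
So F = 8, E = 3·8/2 = 12, V = 3·8/4 = 6.

8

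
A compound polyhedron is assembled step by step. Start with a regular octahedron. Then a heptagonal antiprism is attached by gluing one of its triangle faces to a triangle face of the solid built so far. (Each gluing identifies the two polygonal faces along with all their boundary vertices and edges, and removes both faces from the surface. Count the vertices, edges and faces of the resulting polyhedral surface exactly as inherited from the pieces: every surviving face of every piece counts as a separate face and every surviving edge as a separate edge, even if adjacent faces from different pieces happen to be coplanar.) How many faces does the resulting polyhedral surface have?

22

A regular octahedron: V=6, E=12, F=8.
Attach a heptagonal antiprism (V=14, E=28, F=16) along a 3-gon: merge 3 vertices and 3 edges, delete both glued faces → V=17, E=37, F=22.
Check: V − E + F = 17 − 37 + 22 = 2.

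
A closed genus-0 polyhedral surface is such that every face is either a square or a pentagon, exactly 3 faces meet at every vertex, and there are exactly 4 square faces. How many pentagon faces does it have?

4

Let x be the number of pentagons; then F = 4 + x.
Edge–face incidences: 2E = 4·4 + 5·x = 16 + 5x.
Every vertex has degree 3, so 3V = 2E.
Euler: V − E + F = 2 ⇒ (2E)/3 − E + (4 + x) = 2.
Multiply by 6: 2·(2E) − 3·(2E) + 6·(4 + x) = 12, i.e. 24 + 6x − (16 + 5x) = 12.
Collecting terms: x + 8 = 12, so x = 4.
Then 2E = 16 + 5·4 = 36, so E = 18, V = 2E/3 = 12, F = 4 + 4 = 8.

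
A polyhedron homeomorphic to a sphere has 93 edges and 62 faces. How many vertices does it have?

Here V − E + F = 2.
V = 2 + E − F = 2 + 93 − 62 = 33.

33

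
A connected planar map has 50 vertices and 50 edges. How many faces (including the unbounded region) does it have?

2

Euler's formula for a connected plane graph: V − E + F = 2, so F = 2 − 50 + 50 = 2.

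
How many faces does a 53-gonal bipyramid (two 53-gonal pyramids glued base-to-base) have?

A bipyramid over an n-gon has 2n triangular faces and n + 2 vertices: V = 53 + 2 = 55, E = 3·53 = 159, F = 2·53 = 106.

106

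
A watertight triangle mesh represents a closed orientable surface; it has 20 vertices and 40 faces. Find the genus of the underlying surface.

Every face is a triangle, so 2E = 3·40 = 120, giving E = 60.
χ = V − E + F = 20 − 60 + 40 = 0.
For a closed orientable surface χ = 2 − 2g, so g = (2 − (0))/2 = 1.

1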